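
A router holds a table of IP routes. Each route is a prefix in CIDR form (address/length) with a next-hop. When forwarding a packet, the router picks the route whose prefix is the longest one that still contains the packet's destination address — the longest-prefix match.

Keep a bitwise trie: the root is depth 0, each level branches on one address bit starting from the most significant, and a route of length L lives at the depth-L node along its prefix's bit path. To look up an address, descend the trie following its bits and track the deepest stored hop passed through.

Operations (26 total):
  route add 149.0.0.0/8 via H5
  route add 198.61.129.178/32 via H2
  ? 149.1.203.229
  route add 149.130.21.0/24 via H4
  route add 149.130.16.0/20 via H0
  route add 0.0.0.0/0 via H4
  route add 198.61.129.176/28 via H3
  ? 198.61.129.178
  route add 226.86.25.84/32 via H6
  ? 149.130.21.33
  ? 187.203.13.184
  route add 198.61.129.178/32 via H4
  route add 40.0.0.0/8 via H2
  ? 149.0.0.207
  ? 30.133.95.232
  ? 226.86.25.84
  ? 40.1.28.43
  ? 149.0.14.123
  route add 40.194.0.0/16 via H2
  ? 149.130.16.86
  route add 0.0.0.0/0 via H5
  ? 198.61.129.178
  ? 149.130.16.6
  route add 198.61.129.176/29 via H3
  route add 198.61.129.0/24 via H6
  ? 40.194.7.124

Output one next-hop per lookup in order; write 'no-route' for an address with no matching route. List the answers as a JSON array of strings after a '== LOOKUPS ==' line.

Apply in order:
  add 149.0.0.0/8 -> H5 at depth 8
  add 198.61.129.178/32 -> H2 at depth 32
  lookup 149.1.203.229: bits 10010101 walk d0:-→d1:-→d2:-→d3:-→d4:-→d5:-→d6:-→d7:-→d8:H5 -> H5
  add 149.130.21.0/24 -> H4 at depth 24
  add 149.130.16.0/20 -> H0 at depth 20
  add 0.0.0.0/0 -> H4 at depth 0
  add 198.61.129.176/28 -> H3 at depth 28
  lookup 198.61.129.178: bits 11000110001111011000000110110010 walk d0:H4→d1:-→d2:-→d3:-→d4:-→d5:-→d6:-→d7:-→d8:-→d9:-→d10:-→d11:-→d12:-→d13:-→d14:-→d15:-→d16:-→d17:-→d18:-→d19:-→d20:-→d21:-→d22:-→d23:-→d24:-→d25:-→d26:-→d27:-→d28:H3→d29:-→d30:-→d31:-→d32:H2 -> H2
  add 226.86.25.84/32 -> H6 at depth 32
  lookup 149.130.21.33: bits 100101011000001000010101 walk d0:H4→d1:-→d2:-→d3:-→d4:-→d5:-→d6:-→d7:-→d8:H5→d9:-→d10:-→d11:-→d12:-→d13:-→d14:-→d15:-→d16:-→d17:-→d18:-→d19:-→d20:H0→d21:-→d22:-→d23:-→d24:H4 -> H4
  lookup 187.203.13.184: bits 10 walk d0:H4→d1:-→d2:- -> H4
  add 198.61.129.178/32 -> H4 at depth 32
  add 40.0.0.0/8 -> H2 at depth 8
  lookup 149.0.0.207: bits 10010101 walk d0:H4→d1:-→d2:-→d3:-→d4:-→d5:-→d6:-→d7:-→d8:H5 -> H5
  lookup 30.133.95.232: bits 00 walk d0:H4→d1:-→d2:- -> H4
  lookup 226.86.25.84: bits 11100010010101100001100101010100 walk d0:H4→d1:-→d2:-→d3:-→d4:-→d5:-→d6:-→d7:-→d8:-→d9:-→d10:-→d11:-→d12:-→d13:-→d14:-→d15:-→d16:-→d17:-→d18:-→d19:-→d20:-→d21:-→d22:-→d23:-→d24:-→d25:-→d26:-→d27:-→d28:-→d29:-→d30:-→d31:-→d32:H6 -> H6
  lookup 40.1.28.43: bits 00101000 walk d0:H4→d1:-→d2:-→d3:-→d4:-→d5:-→d6:-→d7:-→d8:H2 -> H2
  lookup 149.0.14.123: bits 10010101 walk d0:H4→d1:-→d2:-→d3:-→d4:-→d5:-→d6:-→d7:-→d8:H5 -> H5
  add 40.194.0.0/16 -> H2 at depth 16
  lookup 149.130.16.86: bits 100101011000001000010 walk d0:H4→d1:-→d2:-→d3:-→d4:-→d5:-→d6:-→d7:-→d8:H5→d9:-→d10:-→d11:-→d12:-→d13:-→d14:-→d15:-→d16:-→d17:-→d18:-→d19:-→d20:H0→d21:- -> H0
  add 0.0.0.0/0 -> H5 at depth 0
  lookup 198.61.129.178: bits 11000110001111011000000110110010 walk d0:H5→d1:-→d2:-→d3:-→d4:-→d5:-→d6:-→d7:-→d8:-→d9:-→d10:-→d11:-→d12:-→d13:-→d14:-→d15:-→d16:-→d17:-→d18:-→d19:-→d20:-→d21:-→d22:-→d23:-→d24:-→d25:-→d26:-→d27:-→d28:H3→d29:-→d30:-→d31:-→d32:H4 -> H4
  lookup 149.130.16.6: bits 100101011000001000010 walk d0:H5→d1:-→d2:-→d3:-→d4:-→d5:-→d6:-→d7:-→d8:H5→d9:-→d10:-→d11:-→d12:-→d13:-→d14:-→d15:-→d16:-→d17:-→d18:-→d19:-→d20:H0→d21:- -> H0
  add 198.61.129.176/29 -> H3 at depth 29
  add 198.61.129.0/24 -> H6 at depth 24
  lookup 40.194.7.124: bits 0010100011000010 walk d0:H5→d1:-→d2:-→d3:-→d4:-→d5:-→d6:-→d7:-→d8:H2→d9:-→d10:-→d11:-→d12:-→d13:-→d14:-→d15:-→d16:H2 -> H2

== LOOKUPS ==
["H5","H2","H4","H4","H5","H4","H6","H2","H5","H0","H4","H0","H2"]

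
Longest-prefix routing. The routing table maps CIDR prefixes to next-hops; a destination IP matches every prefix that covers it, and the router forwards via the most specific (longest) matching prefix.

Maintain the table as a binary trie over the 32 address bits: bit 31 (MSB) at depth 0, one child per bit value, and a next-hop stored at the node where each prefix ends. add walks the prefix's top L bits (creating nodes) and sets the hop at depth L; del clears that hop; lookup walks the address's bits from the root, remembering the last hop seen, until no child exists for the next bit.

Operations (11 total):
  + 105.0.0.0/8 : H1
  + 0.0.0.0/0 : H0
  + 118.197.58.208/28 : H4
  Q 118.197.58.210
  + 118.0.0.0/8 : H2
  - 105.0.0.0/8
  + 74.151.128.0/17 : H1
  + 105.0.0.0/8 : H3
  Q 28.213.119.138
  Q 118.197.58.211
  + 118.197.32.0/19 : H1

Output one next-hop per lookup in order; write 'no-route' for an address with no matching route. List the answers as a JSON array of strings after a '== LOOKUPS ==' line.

Process each operation:
  + 105.0.0.0/8 (H1) depth=8
  + 0.0.0.0/0 (H0) depth=0
  + 118.197.58.208/28 (H4) depth=28
  ? 118.197.58.210  path d0:H0→d1:-→d2:-→d3:-→d4:-→d5:-→d6:-→d7:-→d8:-→d9:-→d10:-→d11:-→d12:-→d13:-→d14:-→d15:-→d16:-→d17:-→d18:-→d19:-→d20:-→d21:-→d22:-→d23:-→d24:-→d25:-→d26:-→d27:-→d28:H4  best=H4
  + 118.0.0.0/8 (H2) depth=8
  del 105.0.0.0/8 (clear depth 8)
  + 74.151.128.0/17 (H1) depth=17
  + 105.0.0.0/8 (H3) depth=8
  ? 28.213.119.138  path d0:H0→d1:-  best=H0
  ? 118.197.58.211  path d0:H0→d1:-→d2:-→d3:-→d4:-→d5:-→d6:-→d7:-→d8:H2→d9:-→d10:-→d11:-→d12:-→d13:-→d14:-→d15:-→d16:-→d17:-→d18:-→d19:-→d20:-→d21:-→d22:-→d23:-→d24:-→d25:-→d26:-→d27:-→d28:H4  best=H4
  + 118.197.32.0/19 (H1) depth=19

== LOOKUPS ==
["H4","H0","H4"]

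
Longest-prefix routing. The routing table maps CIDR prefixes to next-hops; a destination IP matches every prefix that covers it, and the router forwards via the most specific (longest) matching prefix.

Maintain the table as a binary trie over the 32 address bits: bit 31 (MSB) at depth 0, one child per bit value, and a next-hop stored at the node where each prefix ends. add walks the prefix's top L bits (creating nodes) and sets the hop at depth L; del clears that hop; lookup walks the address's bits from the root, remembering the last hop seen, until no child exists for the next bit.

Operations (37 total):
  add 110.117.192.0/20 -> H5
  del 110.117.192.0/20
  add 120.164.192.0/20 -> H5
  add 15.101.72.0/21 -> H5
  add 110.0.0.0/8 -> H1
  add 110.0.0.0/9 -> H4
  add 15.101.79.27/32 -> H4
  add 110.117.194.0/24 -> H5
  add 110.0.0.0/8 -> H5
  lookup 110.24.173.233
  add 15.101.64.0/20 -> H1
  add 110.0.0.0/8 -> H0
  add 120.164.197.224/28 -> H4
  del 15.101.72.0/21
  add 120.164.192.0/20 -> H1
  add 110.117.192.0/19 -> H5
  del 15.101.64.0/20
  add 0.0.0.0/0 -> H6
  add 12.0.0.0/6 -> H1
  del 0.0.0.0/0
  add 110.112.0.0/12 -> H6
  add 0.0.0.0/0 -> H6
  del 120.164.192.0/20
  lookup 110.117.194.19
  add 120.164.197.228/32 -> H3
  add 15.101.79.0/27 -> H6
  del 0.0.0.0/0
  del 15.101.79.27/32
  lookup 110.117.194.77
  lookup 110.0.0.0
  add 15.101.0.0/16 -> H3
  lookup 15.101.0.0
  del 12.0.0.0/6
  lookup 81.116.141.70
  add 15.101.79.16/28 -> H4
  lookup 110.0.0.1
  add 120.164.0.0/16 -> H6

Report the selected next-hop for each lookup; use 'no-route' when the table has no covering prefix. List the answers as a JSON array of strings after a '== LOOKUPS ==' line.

Process each operation:
  + 110.117.192.0/20 (H5) depth=20
  - 110.117.192.0/20 clear@20
  + 120.164.192.0/20 (H5) depth=20
  + 15.101.72.0/21 (H5) depth=21
  + 110.0.0.0/8 (H1) depth=8
  + 110.0.0.0/9 (H4) depth=9
  + 15.101.79.27/32 (H4) depth=32
  + 110.117.194.0/24 (H5) depth=24
  + 110.0.0.0/8 (H5) depth=8
  Q 110.24.173.233: descend 011011100 ; hops seen [H5,H4] ; pick H4
  + 15.101.64.0/20 (H1) depth=20
  + 110.0.0.0/8 (H0) depth=8
  + 120.164.197.224/28 (H4) depth=28
  - 15.101.72.0/21 clear@21
  + 120.164.192.0/20 (H1) depth=20
  + 110.117.192.0/19 (H5) depth=19
  - 15.101.64.0/20 clear@20
  + 0.0.0.0/0 (H6) depth=0
  + 12.0.0.0/6 (H1) depth=6
  - 0.0.0.0/0 clear@0
  + 110.112.0.0/12 (H6) depth=12
  + 0.0.0.0/0 (H6) depth=0
  - 120.164.192.0/20 clear@20
  Q 110.117.194.19: descend 011011100111010111000010 ; hops seen [H6,H0,H4,H6,H5,H5] ; pick H5
  + 120.164.197.228/32 (H3) depth=32
  + 15.101.79.0/27 (H6) depth=27
  - 0.0.0.0/0 clear@0
  - 15.101.79.27/32 clear@32
  Q 110.117.194.77: descend 011011100111010111000010 ; hops seen [H0,H4,H6,H5,H5] ; pick H5
  Q 110.0.0.0: descend 011011100 ; hops seen [H0,H4] ; pick H4
  + 15.101.0.0/16 (H3) depth=16
  Q 15.101.0.0: descend 00001111011001010 ; hops seen [H1,H3] ; pick H3
  - 12.0.0.0/6 clear@6
  Q 81.116.141.70: descend 01 ; hops seen [∅] ; pick no-route
  + 15.101.79.16/28 (H4) depth=28
  Q 110.0.0.1: descend 011011100 ; hops seen [H0,H4] ; pick H4
  + 120.164.0.0/16 (H6) depth=16

== LOOKUPS ==
["H4","H5","H5","H4","H3","no-route","H4"]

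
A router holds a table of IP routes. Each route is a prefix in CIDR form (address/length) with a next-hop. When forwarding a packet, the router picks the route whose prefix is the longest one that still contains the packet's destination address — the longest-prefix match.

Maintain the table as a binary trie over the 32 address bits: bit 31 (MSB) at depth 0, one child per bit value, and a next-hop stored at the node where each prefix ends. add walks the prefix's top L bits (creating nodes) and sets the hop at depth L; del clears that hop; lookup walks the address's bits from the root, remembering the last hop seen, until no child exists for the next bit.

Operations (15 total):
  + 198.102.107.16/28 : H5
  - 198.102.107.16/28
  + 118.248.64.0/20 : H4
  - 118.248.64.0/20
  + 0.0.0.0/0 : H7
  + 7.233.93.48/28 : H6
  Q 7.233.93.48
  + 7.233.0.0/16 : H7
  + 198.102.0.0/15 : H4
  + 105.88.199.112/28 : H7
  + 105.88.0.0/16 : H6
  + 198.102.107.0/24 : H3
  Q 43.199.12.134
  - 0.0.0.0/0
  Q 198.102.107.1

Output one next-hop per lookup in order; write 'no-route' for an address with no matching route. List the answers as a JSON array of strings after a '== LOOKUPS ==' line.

Apply in order:
  add 198.102.107.16/28 -> H5 at depth 28
  del 198.102.107.16/28 (clear depth 28)
  add 118.248.64.0/20 -> H4 at depth 20
  del 118.248.64.0/20 (clear depth 20)
  add 0.0.0.0/0 -> H7 at depth 0
  add 7.233.93.48/28 -> H6 at depth 28
  ? 7.233.93.48  path d0:H7→d1:-→d2:-→d3:-→d4:-→d5:-→d6:-→d7:-→d8:-→d9:-→d10:-→d11:-→d12:-→d13:-→d14:-→d15:-→d16:-→d17:-→d18:-→d19:-→d20:-→d21:-→d22:-→d23:-→d24:-→d25:-→d26:-→d27:-→d28:H6  best=H6
  add 7.233.0.0/16 -> H7 at depth 16
  add 198.102.0.0/15 -> H4 at depth 15
  add 105.88.199.112/28 -> H7 at depth 28
  add 105.88.0.0/16 -> H6 at depth 16
  add 198.102.107.0/24 -> H3 at depth 24
  ? 43.199.12.134  path d0:H7→d1:-→d2:-  best=H7
  del 0.0.0.0/0 (clear depth 0)
  ? 198.102.107.1  path d0:-→d1:-→d2:-→d3:-→d4:-→d5:-→d6:-→d7:-→d8:-→d9:-→d10:-→d11:-→d12:-→d13:-→d14:-→d15:H4→d16:-→d17:-→d18:-→d19:-→d20:-→d21:-→d22:-→d23:-→d24:H3→d25:-→d26:-→d27:-  best=H3

== LOOKUPS ==
["H6","H7","H3"]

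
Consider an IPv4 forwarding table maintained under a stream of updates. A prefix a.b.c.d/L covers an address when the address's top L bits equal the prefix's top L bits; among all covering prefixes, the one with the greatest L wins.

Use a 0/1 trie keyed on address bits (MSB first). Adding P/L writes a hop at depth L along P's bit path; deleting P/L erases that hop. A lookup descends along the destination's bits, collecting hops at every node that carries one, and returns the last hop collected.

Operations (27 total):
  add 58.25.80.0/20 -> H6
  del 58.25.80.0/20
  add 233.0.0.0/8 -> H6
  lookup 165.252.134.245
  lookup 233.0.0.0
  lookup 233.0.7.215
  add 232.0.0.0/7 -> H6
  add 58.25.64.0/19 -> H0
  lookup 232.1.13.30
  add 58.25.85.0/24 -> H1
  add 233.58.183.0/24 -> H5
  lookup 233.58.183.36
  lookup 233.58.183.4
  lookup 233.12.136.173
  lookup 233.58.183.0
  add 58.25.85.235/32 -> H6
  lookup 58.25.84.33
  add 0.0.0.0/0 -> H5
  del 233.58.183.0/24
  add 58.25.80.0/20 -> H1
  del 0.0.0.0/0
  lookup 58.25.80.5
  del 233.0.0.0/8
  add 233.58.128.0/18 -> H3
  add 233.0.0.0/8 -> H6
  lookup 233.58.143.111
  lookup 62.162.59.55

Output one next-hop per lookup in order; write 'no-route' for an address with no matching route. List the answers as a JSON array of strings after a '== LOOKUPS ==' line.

Process each operation:
  add 58.25.80.0/20 -> H6 at depth 20
  - 58.25.80.0/20 clear@20
  add 233.0.0.0/8 -> H6 at depth 8
  ? 165.252.134.245  path d0:-→d1:-  best=no-route
  ? 233.0.0.0  path d0:-→d1:-→d2:-→d3:-→d4:-→d5:-→d6:-→d7:-→d8:H6  best=H6
  ? 233.0.7.215  path d0:-→d1:-→d2:-→d3:-→d4:-→d5:-→d6:-→d7:-→d8:H6  best=H6
  add 232.0.0.0/7 -> H6 at depth 7
  add 58.25.64.0/19 -> H0 at depth 19
  ? 232.1.13.30  path d0:-→d1:-→d2:-→d3:-→d4:-→d5:-→d6:-→d7:H6  best=H6
  add 58.25.85.0/24 -> H1 at depth 24
  add 233.58.183.0/24 -> H5 at depth 24
  ? 233.58.183.36  path d0:-→d1:-→d2:-→d3:-→d4:-→d5:-→d6:-→d7:H6→d8:H6→d9:-→d10:-→d11:-→d12:-→d13:-→d14:-→d15:-→d16:-→d17:-→d18:-→d19:-→d20:-→d21:-→d22:-→d23:-→d24:H5  best=H5
  ? 233.58.183.4  path d0:-→d1:-→d2:-→d3:-→d4:-→d5:-→d6:-→d7:H6→d8:H6→d9:-→d10:-→d11:-→d12:-→d13:-→d14:-→d15:-→d16:-→d17:-→d18:-→d19:-→d20:-→d21:-→d22:-→d23:-→d24:H5  best=H5
  ? 233.12.136.173  path d0:-→d1:-→d2:-→d3:-→d4:-→d5:-→d6:-→d7:H6→d8:H6→d9:-→d10:-  best=H6
  ? 233.58.183.0  path d0:-→d1:-→d2:-→d3:-→d4:-→d5:-→d6:-→d7:H6→d8:H6→d9:-→d10:-→d11:-→d12:-→d13:-→d14:-→d15:-→d16:-→d17:-→d18:-→d19:-→d20:-→d21:-→d22:-→d23:-→d24:H5  best=H5
  add 58.25.85.235/32 -> H6 at depth 32
  ? 58.25.84.33  path d0:-→d1:-→d2:-→d3:-→d4:-→d5:-→d6:-→d7:-→d8:-→d9:-→d10:-→d11:-→d12:-→d13:-→d14:-→d15:-→d16:-→d17:-→d18:-→d19:H0→d20:-→d21:-→d22:-→d23:-  best=H0
  add 0.0.0.0/0 -> H5 at depth 0
  - 233.58.183.0/24 clear@24
  add 58.25.80.0/20 -> H1 at depth 20
  - 0.0.0.0/0 clear@0
  ? 58.25.80.5  path d0:-→d1:-→d2:-→d3:-→d4:-→d5:-→d6:-→d7:-→d8:-→d9:-→d10:-→d11:-→d12:-→d13:-→d14:-→d15:-→d16:-→d17:-→d18:-→d19:H0→d20:H1→d21:-  best=H1
  - 233.0.0.0/8 clear@8
  add 233.58.128.0/18 -> H3 at depth 18
  add 233.0.0.0/8 -> H6 at depth 8
  ? 233.58.143.111  path d0:-→d1:-→d2:-→d3:-→d4:-→d5:-→d6:-→d7:H6→d8:H6→d9:-→d10:-→d11:-→d12:-→d13:-→d14:-→d15:-→d16:-→d17:-→d18:H3  best=H3
  ? 62.162.59.55  path d0:-→d1:-→d2:-→d3:-→d4:-→d5:-  best=no-route

== LOOKUPS ==
["no-route","H6","H6","H6","H5","H5","H6","H5","H0","H1","H3","no-route"]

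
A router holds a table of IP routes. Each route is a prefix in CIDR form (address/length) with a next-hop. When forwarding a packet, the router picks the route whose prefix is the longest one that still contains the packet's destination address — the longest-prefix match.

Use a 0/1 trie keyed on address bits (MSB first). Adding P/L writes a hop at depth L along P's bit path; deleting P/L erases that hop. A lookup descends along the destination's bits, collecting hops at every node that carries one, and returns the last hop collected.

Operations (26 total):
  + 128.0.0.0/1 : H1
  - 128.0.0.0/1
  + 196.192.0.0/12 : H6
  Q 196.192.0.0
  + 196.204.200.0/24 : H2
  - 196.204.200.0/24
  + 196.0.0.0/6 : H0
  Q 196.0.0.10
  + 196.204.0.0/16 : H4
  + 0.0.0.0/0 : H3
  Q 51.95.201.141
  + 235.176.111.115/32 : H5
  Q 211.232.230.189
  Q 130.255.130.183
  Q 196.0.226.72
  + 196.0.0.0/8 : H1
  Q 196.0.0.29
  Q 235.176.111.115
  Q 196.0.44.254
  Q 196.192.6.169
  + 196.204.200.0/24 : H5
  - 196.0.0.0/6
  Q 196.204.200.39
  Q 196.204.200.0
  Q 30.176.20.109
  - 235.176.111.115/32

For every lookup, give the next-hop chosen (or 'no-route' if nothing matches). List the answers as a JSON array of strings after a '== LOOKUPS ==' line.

Process each operation:
  + 128.0.0.0/1 (H1) depth=1
  del 128.0.0.0/1 (clear depth 1)
  + 196.192.0.0/12 (H6) depth=12
  lookup 196.192.0.0: bits 110001001100 walk d0:-→d1:-→d2:-→d3:-→d4:-→d5:-→d6:-→d7:-→d8:-→d9:-→d10:-→d11:-→d12:H6 -> H6
  + 196.204.200.0/24 (H2) depth=24
  del 196.204.200.0/24 (clear depth 24)
  + 196.0.0.0/6 (H0) depth=6
  lookup 196.0.0.10: bits 11000100 walk d0:-→d1:-→d2:-→d3:-→d4:-→d5:-→d6:H0→d7:-→d8:- -> H0
  + 196.204.0.0/16 (H4) depth=16
  + 0.0.0.0/0 (H3) depth=0
  lookup 51.95.201.141: bits ε walk d0:H3 -> H3
  + 235.176.111.115/32 (H5) depth=32
  lookup 211.232.230.189: bits 110 walk d0:H3→d1:-→d2:-→d3:- -> H3
  lookup 130.255.130.183: bits 1 walk d0:H3→d1:- -> H3
  lookup 196.0.226.72: bits 11000100 walk d0:H3→d1:-→d2:-→d3:-→d4:-→d5:-→d6:H0→d7:-→d8:- -> H0
  + 196.0.0.0/8 (H1) depth=8
  lookup 196.0.0.29: bits 11000100 walk d0:H3→d1:-→d2:-→d3:-→d4:-→d5:-→d6:H0→d7:-→d8:H1 -> H1
  lookup 235.176.111.115: bits 11101011101100000110111101110011 walk d0:H3→d1:-→d2:-→d3:-→d4:-→d5:-→d6:-→d7:-→d8:-→d9:-→d10:-→d11:-→d12:-→d13:-→d14:-→d15:-→d16:-→d17:-→d18:-→d19:-→d20:-→d21:-→d22:-→d23:-→d24:-→d25:-→d26:-→d27:-→d28:-→d29:-→d30:-→d31:-→d32:H5 -> H5
  lookup 196.0.44.254: bits 11000100 walk d0:H3→d1:-→d2:-→d3:-→d4:-→d5:-→d6:H0→d7:-→d8:H1 -> H1
  lookup 196.192.6.169: bits 110001001100 walk d0:H3→d1:-→d2:-→d3:-→d4:-→d5:-→d6:H0→d7:-→d8:H1→d9:-→d10:-→d11:-→d12:H6 -> H6
  + 196.204.200.0/24 (H5) depth=24
  del 196.0.0.0/6 (clear depth 6)
  lookup 196.204.200.39: bits 110001001100110011001000 walk d0:H3→d1:-→d2:-→d3:-→d4:-→d5:-→d6:-→d7:-→d8:H1→d9:-→d10:-→d11:-→d12:H6→d13:-→d14:-→d15:-→d16:H4→d17:-→d18:-→d19:-→d20:-→d21:-→d22:-→d23:-→d24:H5 -> H5
  lookup 196.204.200.0: bits 110001001100110011001000 walk d0:H3→d1:-→d2:-→d3:-→d4:-→d5:-→d6:-→d7:-→d8:H1→d9:-→d10:-→d11:-→d12:H6→d13:-→d14:-→d15:-→d16:H4→d17:-→d18:-→d19:-→d20:-→d21:-→d22:-→d23:-→d24:H5 -> H5
  lookup 30.176.20.109: bits ε walk d0:H3 -> H3
  del 235.176.111.115/32 (clear depth 32)

== LOOKUPS ==
["H6","H0","H3","H3","H3","H0","H1","H5","H1","H6","H5","H5","H3"]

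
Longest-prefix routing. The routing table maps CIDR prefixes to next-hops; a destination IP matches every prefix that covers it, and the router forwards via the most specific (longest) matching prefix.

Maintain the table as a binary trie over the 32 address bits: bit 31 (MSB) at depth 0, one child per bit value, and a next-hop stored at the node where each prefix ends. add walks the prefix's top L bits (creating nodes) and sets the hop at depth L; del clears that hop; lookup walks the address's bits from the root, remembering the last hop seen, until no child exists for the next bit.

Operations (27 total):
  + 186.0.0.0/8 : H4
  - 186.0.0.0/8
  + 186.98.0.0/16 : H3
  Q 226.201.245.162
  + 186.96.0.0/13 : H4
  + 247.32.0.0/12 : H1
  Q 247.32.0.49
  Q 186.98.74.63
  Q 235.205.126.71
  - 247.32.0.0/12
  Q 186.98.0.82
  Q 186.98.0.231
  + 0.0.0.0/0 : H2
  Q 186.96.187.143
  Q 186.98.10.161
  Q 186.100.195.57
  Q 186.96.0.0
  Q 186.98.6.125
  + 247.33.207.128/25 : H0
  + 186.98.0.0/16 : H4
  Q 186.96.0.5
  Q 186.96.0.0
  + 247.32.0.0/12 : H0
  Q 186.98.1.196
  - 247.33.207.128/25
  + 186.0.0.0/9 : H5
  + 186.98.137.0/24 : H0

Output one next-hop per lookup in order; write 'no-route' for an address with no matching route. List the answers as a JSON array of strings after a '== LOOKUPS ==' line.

Process each operation:
  + 186.0.0.0/8 (H4) depth=8
  del 186.0.0.0/8 (clear depth 8)
  + 186.98.0.0/16 (H3) depth=16
  ? 226.201.245.162  path d0:-→d1:-  best=no-route
  + 186.96.0.0/13 (H4) depth=13
  + 247.32.0.0/12 (H1) depth=12
  ? 247.32.0.49  path d0:-→d1:-→d2:-→d3:-→d4:-→d5:-→d6:-→d7:-→d8:-→d9:-→d10:-→d11:-→d12:H1  best=H1
  ? 186.98.74.63  path d0:-→d1:-→d2:-→d3:-→d4:-→d5:-→d6:-→d7:-→d8:-→d9:-→d10:-→d11:-→d12:-→d13:H4→d14:-→d15:-→d16:H3  best=H3
  ? 235.205.126.71  path d0:-→d1:-→d2:-→d3:-  best=no-route
  del 247.32.0.0/12 (clear depth 12)
  ? 186.98.0.82  path d0:-→d1:-→d2:-→d3:-→d4:-→d5:-→d6:-→d7:-→d8:-→d9:-→d10:-→d11:-→d12:-→d13:H4→d14:-→d15:-→d16:H3  best=H3
  ? 186.98.0.231  path d0:-→d1:-→d2:-→d3:-→d4:-→d5:-→d6:-→d7:-→d8:-→d9:-→d10:-→d11:-→d12:-→d13:H4→d14:-→d15:-→d16:H3  best=H3
  + 0.0.0.0/0 (H2) depth=0
  ? 186.96.187.143  path d0:H2→d1:-→d2:-→d3:-→d4:-→d5:-→d6:-→d7:-→d8:-→d9:-→d10:-→d11:-→d12:-→d13:H4→d14:-  best=H4
  ? 186.98.10.161  path d0:H2→d1:-→d2:-→d3:-→d4:-→d5:-→d6:-→d7:-→d8:-→d9:-→d10:-→d11:-→d12:-→d13:H4→d14:-→d15:-→d16:H3  best=H3
  ? 186.100.195.57  path d0:H2→d1:-→d2:-→d3:-→d4:-→d5:-→d6:-→d7:-→d8:-→d9:-→d10:-→d11:-→d12:-→d13:H4  best=H4
  ? 186.96.0.0  path d0:H2→d1:-→d2:-→d3:-→d4:-→d5:-→d6:-→d7:-→d8:-→d9:-→d10:-→d11:-→d12:-→d13:H4→d14:-  best=H4
  ? 186.98.6.125  path d0:H2→d1:-→d2:-→d3:-→d4:-→d5:-→d6:-→d7:-→d8:-→d9:-→d10:-→d11:-→d12:-→d13:H4→d14:-→d15:-→d16:H3  best=H3
  + 247.33.207.128/25 (H0) depth=25
  + 186.98.0.0/16 (H4) depth=16
  ? 186.96.0.5  path d0:H2→d1:-→d2:-→d3:-→d4:-→d5:-→d6:-→d7:-→d8:-→d9:-→d10:-→d11:-→d12:-→d13:H4→d14:-  best=H4
  ? 186.96.0.0  path d0:H2→d1:-→d2:-→d3:-→d4:-→d5:-→d6:-→d7:-→d8:-→d9:-→d10:-→d11:-→d12:-→d13:H4→d14:-  best=H4
  + 247.32.0.0/12 (H0) depth=12
  ? 186.98.1.196  path d0:H2→d1:-→d2:-→d3:-→d4:-→d5:-→d6:-→d7:-→d8:-→d9:-→d10:-→d11:-→d12:-→d13:H4→d14:-→d15:-→d16:H4  best=H4
  del 247.33.207.128/25 (clear depth 25)
  + 186.0.0.0/9 (H5) depth=9
  + 186.98.137.0/24 (H0) depth=24

== LOOKUPS ==
["no-route","H1","H3","no-route","H3","H3","H4","H3","H4","H4","H3","H4","H4","H4"]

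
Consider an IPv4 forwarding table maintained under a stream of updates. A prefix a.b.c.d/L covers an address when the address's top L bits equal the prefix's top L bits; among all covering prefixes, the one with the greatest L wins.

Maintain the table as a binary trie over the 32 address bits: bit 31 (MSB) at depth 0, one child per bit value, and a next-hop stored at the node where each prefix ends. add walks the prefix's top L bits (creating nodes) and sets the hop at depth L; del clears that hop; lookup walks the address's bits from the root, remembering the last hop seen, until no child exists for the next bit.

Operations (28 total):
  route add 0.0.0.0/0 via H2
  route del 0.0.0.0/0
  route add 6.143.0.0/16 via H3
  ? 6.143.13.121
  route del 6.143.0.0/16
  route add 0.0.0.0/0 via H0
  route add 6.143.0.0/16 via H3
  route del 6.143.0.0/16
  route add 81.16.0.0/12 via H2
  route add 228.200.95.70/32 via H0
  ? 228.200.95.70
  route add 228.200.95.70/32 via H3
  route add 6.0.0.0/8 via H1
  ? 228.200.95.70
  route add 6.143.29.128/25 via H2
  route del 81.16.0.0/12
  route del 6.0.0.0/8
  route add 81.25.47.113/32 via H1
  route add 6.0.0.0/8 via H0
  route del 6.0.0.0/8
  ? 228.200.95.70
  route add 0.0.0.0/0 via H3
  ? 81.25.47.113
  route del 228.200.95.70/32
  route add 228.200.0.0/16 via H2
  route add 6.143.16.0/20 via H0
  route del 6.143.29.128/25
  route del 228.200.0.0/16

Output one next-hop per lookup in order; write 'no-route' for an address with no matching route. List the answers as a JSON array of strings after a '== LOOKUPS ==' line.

Trace:
  + 0.0.0.0/0 (H2) depth=0
  del 0.0.0.0/0 (clear depth 0)
  + 6.143.0.0/16 (H3) depth=16
  ? 6.143.13.121  path d0:-→d1:-→d2:-→d3:-→d4:-→d5:-→d6:-→d7:-→d8:-→d9:-→d10:-→d11:-→d12:-→d13:-→d14:-→d15:-→d16:H3  best=H3
  del 6.143.0.0/16 (clear depth 16)
  + 0.0.0.0/0 (H0) depth=0
  + 6.143.0.0/16 (H3) depth=16
  del 6.143.0.0/16 (clear depth 16)
  + 81.16.0.0/12 (H2) depth=12
  + 228.200.95.70/32 (H0) depth=32
  ? 228.200.95.70  path d0:H0→d1:-→d2:-→d3:-→d4:-→d5:-→d6:-→d7:-→d8:-→d9:-→d10:-→d11:-→d12:-→d13:-→d14:-→d15:-→d16:-→d17:-→d18:-→d19:-→d20:-→d21:-→d22:-→d23:-→d24:-→d25:-→d26:-→d27:-→d28:-→d29:-→d30:-→d31:-→d32:H0  best=H0
  + 228.200.95.70/32 (H3) depth=32
  + 6.0.0.0/8 (H1) depth=8
  ? 228.200.95.70  path d0:H0→d1:-→d2:-→d3:-→d4:-→d5:-→d6:-→d7:-→d8:-→d9:-→d10:-→d11:-→d12:-→d13:-→d14:-→d15:-→d16:-→d17:-→d18:-→d19:-→d20:-→d21:-→d22:-→d23:-→d24:-→d25:-→d26:-→d27:-→d28:-→d29:-→d30:-→d31:-→d32:H3  best=H3
  + 6.143.29.128/25 (H2) depth=25
  del 81.16.0.0/12 (clear depth 12)
  del 6.0.0.0/8 (clear depth 8)
  + 81.25.47.113/32 (H1) depth=32
  + 6.0.0.0/8 (H0) depth=8
  del 6.0.0.0/8 (clear depth 8)
  ? 228.200.95.70  path d0:H0→d1:-→d2:-→d3:-→d4:-→d5:-→d6:-→d7:-→d8:-→d9:-→d10:-→d11:-→d12:-→d13:-→d14:-→d15:-→d16:-→d17:-→d18:-→d19:-→d20:-→d21:-→d22:-→d23:-→d24:-→d25:-→d26:-→d27:-→d28:-→d29:-→d30:-→d31:-→d32:H3  best=H3
  + 0.0.0.0/0 (H3) depth=0
  ? 81.25.47.113  path d0:H3→d1:-→d2:-→d3:-→d4:-→d5:-→d6:-→d7:-→d8:-→d9:-→d10:-→d11:-→d12:-→d13:-→d14:-→d15:-→d16:-→d17:-→d18:-→d19:-→d20:-→d21:-→d22:-→d23:-→d24:-→d25:-→d26:-→d27:-→d28:-→d29:-→d30:-→d31:-→d32:H1  best=H1
  del 228.200.95.70/32 (clear depth 32)
  + 228.200.0.0/16 (H2) depth=16
  + 6.143.16.0/20 (H0) depth=20
  del 6.143.29.128/25 (clear depth 25)
  del 228.200.0.0/16 (clear depth 16)

== LOOKUPS ==
["H3","H0","H3","H3","H1"]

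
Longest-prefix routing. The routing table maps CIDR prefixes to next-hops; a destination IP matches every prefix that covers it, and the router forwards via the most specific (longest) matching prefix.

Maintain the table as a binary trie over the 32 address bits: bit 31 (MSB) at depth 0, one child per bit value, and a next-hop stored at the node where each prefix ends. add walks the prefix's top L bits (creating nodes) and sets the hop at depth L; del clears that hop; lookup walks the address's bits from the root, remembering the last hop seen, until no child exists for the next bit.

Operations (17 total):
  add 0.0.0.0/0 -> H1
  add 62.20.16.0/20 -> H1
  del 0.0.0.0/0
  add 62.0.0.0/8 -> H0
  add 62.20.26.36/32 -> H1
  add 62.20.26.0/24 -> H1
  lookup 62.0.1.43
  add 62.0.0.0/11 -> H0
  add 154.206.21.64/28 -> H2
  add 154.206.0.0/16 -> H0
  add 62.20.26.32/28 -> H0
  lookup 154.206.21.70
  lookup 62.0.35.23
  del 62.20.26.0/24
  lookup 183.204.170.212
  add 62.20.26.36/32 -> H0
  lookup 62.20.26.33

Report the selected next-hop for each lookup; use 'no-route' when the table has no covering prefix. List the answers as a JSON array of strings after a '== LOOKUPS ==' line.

Apply in order:
  add 0.0.0.0/0 -> H1 at depth 0
  add 62.20.16.0/20 -> H1 at depth 20
  del 0.0.0.0/0 (clear depth 0)
  add 62.0.0.0/8 -> H0 at depth 8
  add 62.20.26.36/32 -> H1 at depth 32
  add 62.20.26.0/24 -> H1 at depth 24
  Q 62.0.1.43: descend 00111110000 ; hops seen [H0] ; pick H0
  add 62.0.0.0/11 -> H0 at depth 11
  add 154.206.21.64/28 -> H2 at depth 28
  add 154.206.0.0/16 -> H0 at depth 16
  add 62.20.26.32/28 -> H0 at depth 28
  Q 154.206.21.70: descend 1001101011001110000101010100 ; hops seen [H0,H2] ; pick H2
  Q 62.0.35.23: descend 00111110000 ; hops seen [H0,H0] ; pick H0
  del 62.20.26.0/24 (clear depth 24)
  Q 183.204.170.212: descend 10 ; hops seen [∅] ; pick no-route
  add 62.20.26.36/32 -> H0 at depth 32
  Q 62.20.26.33: descend 00111110000101000001101000100 ; hops seen [H0,H0,H1,H0] ; pick H0

== LOOKUPS ==
["H0","H2","H0","no-route","H0"]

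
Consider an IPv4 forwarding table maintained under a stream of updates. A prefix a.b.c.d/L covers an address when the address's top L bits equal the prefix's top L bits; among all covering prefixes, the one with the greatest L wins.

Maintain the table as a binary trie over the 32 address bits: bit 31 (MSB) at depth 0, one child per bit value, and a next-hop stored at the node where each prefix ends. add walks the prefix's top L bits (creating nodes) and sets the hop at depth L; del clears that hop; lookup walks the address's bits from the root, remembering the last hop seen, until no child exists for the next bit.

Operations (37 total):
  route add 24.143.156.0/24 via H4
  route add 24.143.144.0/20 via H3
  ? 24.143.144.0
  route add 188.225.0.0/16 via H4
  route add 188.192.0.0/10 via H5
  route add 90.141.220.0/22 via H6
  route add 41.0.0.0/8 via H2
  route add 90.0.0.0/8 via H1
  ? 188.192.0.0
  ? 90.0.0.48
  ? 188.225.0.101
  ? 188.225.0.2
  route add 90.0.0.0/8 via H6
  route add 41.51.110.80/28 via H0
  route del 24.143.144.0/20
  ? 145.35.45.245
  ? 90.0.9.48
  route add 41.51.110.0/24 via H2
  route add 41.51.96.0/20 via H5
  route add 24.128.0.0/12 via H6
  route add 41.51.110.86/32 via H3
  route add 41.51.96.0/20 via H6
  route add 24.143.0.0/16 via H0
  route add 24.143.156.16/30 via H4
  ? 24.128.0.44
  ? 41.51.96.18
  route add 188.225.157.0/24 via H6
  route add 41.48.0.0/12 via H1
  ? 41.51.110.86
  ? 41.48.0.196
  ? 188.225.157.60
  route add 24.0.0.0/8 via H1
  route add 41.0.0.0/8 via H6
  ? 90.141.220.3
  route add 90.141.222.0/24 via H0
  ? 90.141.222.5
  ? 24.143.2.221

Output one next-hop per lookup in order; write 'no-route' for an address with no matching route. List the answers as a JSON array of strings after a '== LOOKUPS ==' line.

Process each operation:
  + 24.143.156.0/24 (H4) depth=24
  + 24.143.144.0/20 (H3) depth=20
  ? 24.143.144.0  path d0:-→d1:-→d2:-→d3:-→d4:-→d5:-→d6:-→d7:-→d8:-→d9:-→d10:-→d11:-→d12:-→d13:-→d14:-→d15:-→d16:-→d17:-→d18:-→d19:-→d20:H3  best=H3
  + 188.225.0.0/16 (H4) depth=16
  + 188.192.0.0/10 (H5) depth=10
  + 90.141.220.0/22 (H6) depth=22
  + 41.0.0.0/8 (H2) depth=8
  + 90.0.0.0/8 (H1) depth=8
  ? 188.192.0.0  path d0:-→d1:-→d2:-→d3:-→d4:-→d5:-→d6:-→d7:-→d8:-→d9:-→d10:H5  best=H5
  ? 90.0.0.48  path d0:-→d1:-→d2:-→d3:-→d4:-→d5:-→d6:-→d7:-→d8:H1  best=H1
  ? 188.225.0.101  path d0:-→d1:-→d2:-→d3:-→d4:-→d5:-→d6:-→d7:-→d8:-→d9:-→d10:H5→d11:-→d12:-→d13:-→d14:-→d15:-→d16:H4  best=H4
  ? 188.225.0.2  path d0:-→d1:-→d2:-→d3:-→d4:-→d5:-→d6:-→d7:-→d8:-→d9:-→d10:H5→d11:-→d12:-→d13:-→d14:-→d15:-→d16:H4  best=H4
  + 90.0.0.0/8 (H6) depth=8
  + 41.51.110.80/28 (H0) depth=28
  - 24.143.144.0/20 clear@20
  ? 145.35.45.245  path d0:-→d1:-→d2:-  best=no-route
  ? 90.0.9.48  path d0:-→d1:-→d2:-→d3:-→d4:-→d5:-→d6:-→d7:-→d8:H6  best=H6
  + 41.51.110.0/24 (H2) depth=24
  + 41.51.96.0/20 (H5) depth=20
  + 24.128.0.0/12 (H6) depth=12
  + 41.51.110.86/32 (H3) depth=32
  + 41.51.96.0/20 (H6) depth=20
  + 24.143.0.0/16 (H0) depth=16
  + 24.143.156.16/30 (H4) depth=30
  ? 24.128.0.44  path d0:-→d1:-→d2:-→d3:-→d4:-→d5:-→d6:-→d7:-→d8:-→d9:-→d10:-→d11:-→d12:H6  best=H6
  ? 41.51.96.18  path d0:-→d1:-→d2:-→d3:-→d4:-→d5:-→d6:-→d7:-→d8:H2→d9:-→d10:-→d11:-→d12:-→d13:-→d14:-→d15:-→d16:-→d17:-→d18:-→d19:-→d20:H6  best=H6
  + 188.225.157.0/24 (H6) depth=24
  + 41.48.0.0/12 (H1) depth=12
  ? 41.51.110.86  path d0:-→d1:-→d2:-→d3:-→d4:-→d5:-→d6:-→d7:-→d8:H2→d9:-→d10:-→d11:-→d12:H1→d13:-→d14:-→d15:-→d16:-→d17:-→d18:-→d19:-→d20:H6→d21:-→d22:-→d23:-→d24:H2→d25:-→d26:-→d27:-→d28:H0→d29:-→d30:-→d31:-→d32:H3  best=H3
  ? 41.48.0.196  path d0:-→d1:-→d2:-→d3:-→d4:-→d5:-→d6:-→d7:-→d8:H2→d9:-→d10:-→d11:-→d12:H1→d13:-→d14:-  best=H1
  ? 188.225.157.60  path d0:-→d1:-→d2:-→d3:-→d4:-→d5:-→d6:-→d7:-→d8:-→d9:-→d10:H5→d11:-→d12:-→d13:-→d14:-→d15:-→d16:H4→d17:-→d18:-→d19:-→d20:-→d21:-→d22:-→d23:-→d24:H6  best=H6
  + 24.0.0.0/8 (H1) depth=8
  + 41.0.0.0/8 (H6) depth=8
  ? 90.141.220.3  path d0:-→d1:-→d2:-→d3:-→d4:-→d5:-→d6:-→d7:-→d8:H6→d9:-→d10:-→d11:-→d12:-→d13:-→d14:-→d15:-→d16:-→d17:-→d18:-→d19:-→d20:-→d21:-→d22:H6  best=H6
  + 90.141.222.0/24 (H0) depth=24
  ? 90.141.222.5  path d0:-→d1:-→d2:-→d3:-→d4:-→d5:-→d6:-→d7:-→d8:H6→d9:-→d10:-→d11:-→d12:-→d13:-→d14:-→d15:-→d16:-→d17:-→d18:-→d19:-→d20:-→d21:-→d22:H6→d23:-→d24:H0  best=H0
  ? 24.143.2.221  path d0:-→d1:-→d2:-→d3:-→d4:-→d5:-→d6:-→d7:-→d8:H1→d9:-→d10:-→d11:-→d12:H6→d13:-→d14:-→d15:-→d16:H0  best=H0

== LOOKUPS ==
["H3","H5","H1","H4","H4","no-route","H6","H6","H6","H3","H1","H6","H6","H0","H0"]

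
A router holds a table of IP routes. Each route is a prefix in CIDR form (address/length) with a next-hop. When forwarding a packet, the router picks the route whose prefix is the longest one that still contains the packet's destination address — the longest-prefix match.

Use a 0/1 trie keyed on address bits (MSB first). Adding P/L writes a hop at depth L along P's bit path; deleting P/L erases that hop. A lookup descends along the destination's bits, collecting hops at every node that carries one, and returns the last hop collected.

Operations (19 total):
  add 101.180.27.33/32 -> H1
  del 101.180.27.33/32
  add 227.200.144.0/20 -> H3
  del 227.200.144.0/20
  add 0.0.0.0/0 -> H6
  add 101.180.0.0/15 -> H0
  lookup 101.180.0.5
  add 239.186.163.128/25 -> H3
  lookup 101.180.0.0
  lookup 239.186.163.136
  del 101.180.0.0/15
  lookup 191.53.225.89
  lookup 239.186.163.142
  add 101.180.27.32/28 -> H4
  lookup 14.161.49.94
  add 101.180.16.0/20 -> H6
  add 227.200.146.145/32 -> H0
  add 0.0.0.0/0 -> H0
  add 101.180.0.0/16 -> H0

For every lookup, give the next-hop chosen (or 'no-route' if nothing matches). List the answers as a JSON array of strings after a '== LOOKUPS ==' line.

Process each operation:
  + 101.180.27.33/32 (H1) depth=32
  - 101.180.27.33/32 clear@32
  + 227.200.144.0/20 (H3) depth=20
  - 227.200.144.0/20 clear@20
  + 0.0.0.0/0 (H6) depth=0
  + 101.180.0.0/15 (H0) depth=15
  lookup 101.180.0.5: bits 0110010110110100000 walk d0:H6→d1:-→d2:-→d3:-→d4:-→d5:-→d6:-→d7:-→d8:-→d9:-→d10:-→d11:-→d12:-→d13:-→d14:-→d15:H0→d16:-→d17:-→d18:-→d19:- -> H0
  + 239.186.163.128/25 (H3) depth=25
  lookup 101.180.0.0: bits 0110010110110100000 walk d0:H6→d1:-→d2:-→d3:-→d4:-→d5:-→d6:-→d7:-→d8:-→d9:-→d10:-→d11:-→d12:-→d13:-→d14:-→d15:H0→d16:-→d17:-→d18:-→d19:- -> H0
  lookup 239.186.163.136: bits 1110111110111010101000111 walk d0:H6→d1:-→d2:-→d3:-→d4:-→d5:-→d6:-→d7:-→d8:-→d9:-→d10:-→d11:-→d12:-→d13:-→d14:-→d15:-→d16:-→d17:-→d18:-→d19:-→d20:-→d21:-→d22:-→d23:-→d24:-→d25:H3 -> H3
  - 101.180.0.0/15 clear@15
  lookup 191.53.225.89: bits 1 walk d0:H6→d1:- -> H6
  lookup 239.186.163.142: bits 1110111110111010101000111 walk d0:H6→d1:-→d2:-→d3:-→d4:-→d5:-→d6:-→d7:-→d8:-→d9:-→d10:-→d11:-→d12:-→d13:-→d14:-→d15:-→d16:-→d17:-→d18:-→d19:-→d20:-→d21:-→d22:-→d23:-→d24:-→d25:H3 -> H3
  + 101.180.27.32/28 (H4) depth=28
  lookup 14.161.49.94: bits 0 walk d0:H6→d1:- -> H6
  + 101.180.16.0/20 (H6) depth=20
  + 227.200.146.145/32 (H0) depth=32
  + 0.0.0.0/0 (H0) depth=0
  + 101.180.0.0/16 (H0) depth=16

== LOOKUPS ==
["H0","H0","H3","H6","H3","H6"]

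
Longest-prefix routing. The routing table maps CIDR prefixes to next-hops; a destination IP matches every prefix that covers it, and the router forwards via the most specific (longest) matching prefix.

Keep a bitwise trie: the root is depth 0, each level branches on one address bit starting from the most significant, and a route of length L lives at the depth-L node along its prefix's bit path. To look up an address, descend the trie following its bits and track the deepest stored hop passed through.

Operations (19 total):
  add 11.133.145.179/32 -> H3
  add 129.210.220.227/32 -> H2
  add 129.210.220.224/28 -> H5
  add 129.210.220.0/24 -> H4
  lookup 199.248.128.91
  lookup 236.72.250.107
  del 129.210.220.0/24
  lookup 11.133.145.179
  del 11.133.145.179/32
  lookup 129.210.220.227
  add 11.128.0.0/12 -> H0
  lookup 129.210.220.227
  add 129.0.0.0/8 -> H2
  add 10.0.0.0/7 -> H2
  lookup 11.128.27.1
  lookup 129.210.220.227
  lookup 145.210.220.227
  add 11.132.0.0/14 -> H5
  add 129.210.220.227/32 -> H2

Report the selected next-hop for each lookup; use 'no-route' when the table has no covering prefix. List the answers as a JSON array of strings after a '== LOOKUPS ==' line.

Trace:
  add 11.133.145.179/32 -> H3 at depth 32
  add 129.210.220.227/32 -> H2 at depth 32
  add 129.210.220.224/28 -> H5 at depth 28
  add 129.210.220.0/24 -> H4 at depth 24
  ? 199.248.128.91  path d0:-→d1:-  best=no-route
  ? 236.72.250.107  path d0:-→d1:-  best=no-route
  del 129.210.220.0/24 (clear depth 24)
  ? 11.133.145.179  path d0:-→d1:-→d2:-→d3:-→d4:-→d5:-→d6:-→d7:-→d8:-→d9:-→d10:-→d11:-→d12:-→d13:-→d14:-→d15:-→d16:-→d17:-→d18:-→d19:-→d20:-→d21:-→d22:-→d23:-→d24:-→d25:-→d26:-→d27:-→d28:-→d29:-→d30:-→d31:-→d32:H3  best=H3
  del 11.133.145.179/32 (clear depth 32)
  ? 129.210.220.227  path d0:-→d1:-→d2:-→d3:-→d4:-→d5:-→d6:-→d7:-→d8:-→d9:-→d10:-→d11:-→d12:-→d13:-→d14:-→d15:-→d16:-→d17:-→d18:-→d19:-→d20:-→d21:-→d22:-→d23:-→d24:-→d25:-→d26:-→d27:-→d28:H5→d29:-→d30:-→d31:-→d32:H2  best=H2
  add 11.128.0.0/12 -> H0 at depth 12
  ? 129.210.220.227  path d0:-→d1:-→d2:-→d3:-→d4:-→d5:-→d6:-→d7:-→d8:-→d9:-→d10:-→d11:-→d12:-→d13:-→d14:-→d15:-→d16:-→d17:-→d18:-→d19:-→d20:-→d21:-→d22:-→d23:-→d24:-→d25:-→d26:-→d27:-→d28:H5→d29:-→d30:-→d31:-→d32:H2  best=H2
  add 129.0.0.0/8 -> H2 at depth 8
  add 10.0.0.0/7 -> H2 at depth 7
  ? 11.128.27.1  path d0:-→d1:-→d2:-→d3:-→d4:-→d5:-→d6:-→d7:H2→d8:-→d9:-→d10:-→d11:-→d12:H0→d13:-  best=H0
  ? 129.210.220.227  path d0:-→d1:-→d2:-→d3:-→d4:-→d5:-→d6:-→d7:-→d8:H2→d9:-→d10:-→d11:-→d12:-→d13:-→d14:-→d15:-→d16:-→d17:-→d18:-→d19:-→d20:-→d21:-→d22:-→d23:-→d24:-→d25:-→d26:-→d27:-→d28:H5→d29:-→d30:-→d31:-→d32:H2  best=H2
  ? 145.210.220.227  path d0:-→d1:-→d2:-→d3:-  best=no-route
  add 11.132.0.0/14 -> H5 at depth 14
  add 129.210.220.227/32 -> H2 at depth 32

== LOOKUPS ==
["no-route","no-route","H3","H2","H2","H0","H2","no-route"]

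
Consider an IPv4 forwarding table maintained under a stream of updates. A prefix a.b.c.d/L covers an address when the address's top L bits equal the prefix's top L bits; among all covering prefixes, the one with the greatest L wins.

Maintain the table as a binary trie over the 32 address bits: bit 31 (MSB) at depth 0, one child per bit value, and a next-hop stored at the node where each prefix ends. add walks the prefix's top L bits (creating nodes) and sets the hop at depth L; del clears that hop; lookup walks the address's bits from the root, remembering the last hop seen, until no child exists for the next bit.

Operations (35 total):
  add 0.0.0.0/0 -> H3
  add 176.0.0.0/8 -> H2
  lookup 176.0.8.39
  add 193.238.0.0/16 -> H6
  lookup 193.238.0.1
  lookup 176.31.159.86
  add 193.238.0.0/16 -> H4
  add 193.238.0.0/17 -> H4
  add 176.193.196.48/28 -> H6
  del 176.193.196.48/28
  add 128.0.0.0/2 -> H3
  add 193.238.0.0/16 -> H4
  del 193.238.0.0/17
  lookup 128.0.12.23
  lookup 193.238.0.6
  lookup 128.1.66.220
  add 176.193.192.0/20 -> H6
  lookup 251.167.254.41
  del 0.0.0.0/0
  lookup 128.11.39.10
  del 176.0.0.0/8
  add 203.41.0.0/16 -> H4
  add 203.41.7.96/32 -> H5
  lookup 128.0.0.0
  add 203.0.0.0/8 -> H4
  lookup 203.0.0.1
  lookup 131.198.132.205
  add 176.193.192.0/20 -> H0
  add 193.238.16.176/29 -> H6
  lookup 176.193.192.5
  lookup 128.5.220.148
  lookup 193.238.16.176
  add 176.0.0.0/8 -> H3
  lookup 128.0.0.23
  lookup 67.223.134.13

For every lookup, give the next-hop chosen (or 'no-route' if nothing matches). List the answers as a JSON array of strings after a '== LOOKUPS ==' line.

Apply in order:
  add 0.0.0.0/0 -> H3 at depth 0
  add 176.0.0.0/8 -> H2 at depth 8
  lookup 176.0.8.39: bits 10110000 walk d0:H3→d1:-→d2:-→d3:-→d4:-→d5:-→d6:-→d7:-→d8:H2 -> H2
  add 193.238.0.0/16 -> H6 at depth 16
  lookup 193.238.0.1: bits 1100000111101110 walk d0:H3→d1:-→d2:-→d3:-→d4:-→d5:-→d6:-→d7:-→d8:-→d9:-→d10:-→d11:-→d12:-→d13:-→d14:-→d15:-→d16:H6 -> H6
  lookup 176.31.159.86: bits 10110000 walk d0:H3→d1:-→d2:-→d3:-→d4:-→d5:-→d6:-→d7:-→d8:H2 -> H2
  add 193.238.0.0/16 -> H4 at depth 16
  add 193.238.0.0/17 -> H4 at depth 17
  add 176.193.196.48/28 -> H6 at depth 28
  del 176.193.196.48/28 (clear depth 28)
  add 128.0.0.0/2 -> H3 at depth 2
  add 193.238.0.0/16 -> H4 at depth 16
  del 193.238.0.0/17 (clear depth 17)
  lookup 128.0.12.23: bits 10 walk d0:H3→d1:-→d2:H3 -> H3
  lookup 193.238.0.6: bits 11000001111011100 walk d0:H3→d1:-→d2:-→d3:-→d4:-→d5:-→d6:-→d7:-→d8:-→d9:-→d10:-→d11:-→d12:-→d13:-→d14:-→d15:-→d16:H4→d17:- -> H4
  lookup 128.1.66.220: bits 10 walk d0:H3→d1:-→d2:H3 -> H3
  add 176.193.192.0/20 -> H6 at depth 20
  lookup 251.167.254.41: bits 11 walk d0:H3→d1:-→d2:- -> H3
  del 0.0.0.0/0 (clear depth 0)
  lookup 128.11.39.10: bits 10 walk d0:-→d1:-→d2:H3 -> H3
  del 176.0.0.0/8 (clear depth 8)
  add 203.41.0.0/16 -> H4 at depth 16
  add 203.41.7.96/32 -> H5 at depth 32
  lookup 128.0.0.0: bits 10 walk d0:-→d1:-→d2:H3 -> H3
  add 203.0.0.0/8 -> H4 at depth 8
  lookup 203.0.0.1: bits 1100101100 walk d0:-→d1:-→d2:-→d3:-→d4:-→d5:-→d6:-→d7:-→d8:H4→d9:-→d10:- -> H4
  lookup 131.198.132.205: bits 10 walk d0:-→d1:-→d2:H3 -> H3
  add 176.193.192.0/20 -> H0 at depth 20
  add 193.238.16.176/29 -> H6 at depth 29
  lookup 176.193.192.5: bits 101100001100000111000 walk d0:-→d1:-→d2:H3→d3:-→d4:-→d5:-→d6:-→d7:-→d8:-→d9:-→d10:-→d11:-→d12:-→d13:-→d14:-→d15:-→d16:-→d17:-→d18:-→d19:-→d20:H0→d21:- -> H0
  lookup 128.5.220.148: bits 10 walk d0:-→d1:-→d2:H3 -> H3
  lookup 193.238.16.176: bits 11000001111011100001000010110 walk d0:-→d1:-→d2:-→d3:-→d4:-→d5:-→d6:-→d7:-→d8:-→d9:-→d10:-→d11:-→d12:-→d13:-→d14:-→d15:-→d16:H4→d17:-→d18:-→d19:-→d20:-→d21:-→d22:-→d23:-→d24:-→d25:-→d26:-→d27:-→d28:-→d29:H6 -> H6
  add 176.0.0.0/8 -> H3 at depth 8
  lookup 128.0.0.23: bits 10 walk d0:-→d1:-→d2:H3 -> H3
  lookup 67.223.134.13: bits ε walk d0:- -> no-route

== LOOKUPS ==
["H2","H6","H2","H3","H4","H3","H3","H3","H3","H4","H3","H0","H3","H6","H3","no-route"]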